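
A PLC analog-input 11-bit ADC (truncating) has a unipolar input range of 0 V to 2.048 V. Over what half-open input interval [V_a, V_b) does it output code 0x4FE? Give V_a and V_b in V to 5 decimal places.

LSB = 2.048/2^11 = 1.000 mV.
Code 0x4FE = 1278 decimal.
V_a = V_low + 1278·LSB = 1.278 V; V_b = V_low + 1279·LSB = 1.279 V.

[1.27800 V, 1.27900 V)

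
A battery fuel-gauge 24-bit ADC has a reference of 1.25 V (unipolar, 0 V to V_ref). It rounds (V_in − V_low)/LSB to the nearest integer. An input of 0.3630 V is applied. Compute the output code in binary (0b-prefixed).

LSB = 1.25 V / 16777216 = 0.07 µV.
(0.3630 − 0) / 7.45058e-08 = 4872103.526 LSBs.
round(4872103.526) = 4872104.
In binary (0b-prefixed): 0b10010100101011110101000.

code 0b10010100101011110101000 (decimal 4872104)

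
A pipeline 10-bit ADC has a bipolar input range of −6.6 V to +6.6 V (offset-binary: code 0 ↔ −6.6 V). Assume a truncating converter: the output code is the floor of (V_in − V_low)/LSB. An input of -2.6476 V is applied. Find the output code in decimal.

code 306

Full-scale span = 13.2 V; LSB = 13.2/2^10 = 12.891 mV.
Input sits at 306.610 steps above V_low.
So the output code is 306.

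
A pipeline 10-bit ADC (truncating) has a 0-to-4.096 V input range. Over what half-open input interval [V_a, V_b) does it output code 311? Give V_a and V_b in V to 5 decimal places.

[1.24400 V, 1.24800 V)

LSB = 4.096/2^10 = 4.000 mV.
V_a = V_low + 311·LSB = 1.244 V; V_b = V_low + 312·LSB = 1.248 V.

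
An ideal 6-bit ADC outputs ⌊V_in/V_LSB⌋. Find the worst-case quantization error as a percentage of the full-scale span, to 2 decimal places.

Truncating → worst-case error = 1 LSB = V_FS/2^6, so 100/64 = 1.5625 % of full scale.

1.56 %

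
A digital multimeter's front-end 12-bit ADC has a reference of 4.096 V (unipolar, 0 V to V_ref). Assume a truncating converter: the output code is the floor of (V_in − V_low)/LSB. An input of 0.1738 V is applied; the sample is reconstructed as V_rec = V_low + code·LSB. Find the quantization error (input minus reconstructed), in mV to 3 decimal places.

0.800 mV

Step size: 4.096 V ÷ 2^12 = 1.000 mV.
(V_in − V_low)/LSB = (0.1738 − 0)/0.001 = 173.8000 → code 173 (floor).
Code 173 maps back to 0 + 173×0.001 V = 0.173 V.
V_in − V_rec = 0.0008 V = 0.800 mV.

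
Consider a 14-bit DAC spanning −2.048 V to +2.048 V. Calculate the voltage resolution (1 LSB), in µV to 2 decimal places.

Full-scale span = 4.096 V.
LSB = 4.096 / 2^14 = 4.096 / 16384 = 0.00025 V = 250.00 µV.

250.00 µV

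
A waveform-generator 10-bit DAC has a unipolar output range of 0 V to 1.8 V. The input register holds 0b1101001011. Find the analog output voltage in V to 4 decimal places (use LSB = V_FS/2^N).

1.4818 V

LSB = 1.8 V / 2^10 = 1.758 mV.
Code 0b1101001011 = 843 decimal.
V_out = 0 + 843 × 0.00175781 V = 1.48184 V.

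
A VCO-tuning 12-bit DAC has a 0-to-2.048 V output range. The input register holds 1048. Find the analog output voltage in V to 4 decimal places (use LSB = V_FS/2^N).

0.5240 V

LSB = 2.048 V / 2^12 = 0.500 mV.
V_out = 0 + 1048 × 0.0005 V = 0.524 V.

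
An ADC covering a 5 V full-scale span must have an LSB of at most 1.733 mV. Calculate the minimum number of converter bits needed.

12 bits

Number of steps required ≥ 5 V / 1.733 mV = 2885.17.
Need 2^N ≥ 2885.17; 2^11 = 2048, 2^12 = 4096.
Minimum N = 12.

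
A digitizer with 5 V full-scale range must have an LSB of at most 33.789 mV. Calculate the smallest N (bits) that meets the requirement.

Number of steps required ≥ 5 V / 33.789 mV = 147.98.
Need 2^N ≥ 147.98; 2^7 = 128, 2^8 = 256.
Minimum N = 8.

8 bits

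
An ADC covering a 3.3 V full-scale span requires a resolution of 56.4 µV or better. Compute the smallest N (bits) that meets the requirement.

16 bits

Number of steps required ≥ 3.3 V / 56.4 µV = 58510.64.
Need 2^N ≥ 58510.64; 2^15 = 32768, 2^16 = 65536.
Minimum N = 16.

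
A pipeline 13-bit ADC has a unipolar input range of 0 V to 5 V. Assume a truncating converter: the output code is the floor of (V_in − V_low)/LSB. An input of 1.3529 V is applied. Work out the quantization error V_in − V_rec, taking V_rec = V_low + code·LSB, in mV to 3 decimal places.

0.361 mV

One LSB is 5 V / 8192 = 0.610 mV.
Scaled input = 2216.5914 LSBs, so code = 2216.
Code 2216 maps back to 0 + 2216×0.000610352 V = 1.3525391 V.
V_in − V_rec = 0.000360937 V = 0.361 mV.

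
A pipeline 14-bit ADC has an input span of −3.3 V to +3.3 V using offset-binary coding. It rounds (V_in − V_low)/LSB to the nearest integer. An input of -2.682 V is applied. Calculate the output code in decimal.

Full-scale span = 6.6 V; LSB = 6.6/2^14 = 402.83 µV.
(V_in − V_low)/LSB = (-2.682 − (−3.3)) / 0.000402832 = 1534.138.
Round → code 1534.

code 1534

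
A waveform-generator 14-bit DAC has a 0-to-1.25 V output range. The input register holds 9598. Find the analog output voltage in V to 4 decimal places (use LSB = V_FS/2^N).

LSB = 1.25 V / 2^14 = 76.29 µV.
V_out = 0 + 9598 × 7.62939e-05 V = 0.732269 V.

0.7323 V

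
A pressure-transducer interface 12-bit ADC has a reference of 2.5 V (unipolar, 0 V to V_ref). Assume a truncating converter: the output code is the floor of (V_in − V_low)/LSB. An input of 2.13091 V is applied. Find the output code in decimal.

Full-scale span = 2.5 V; LSB = 2.5/2^12 = 0.610 mV.
Input sits at 3491.283 steps above V_low.
Floor → code 3491.

code 3491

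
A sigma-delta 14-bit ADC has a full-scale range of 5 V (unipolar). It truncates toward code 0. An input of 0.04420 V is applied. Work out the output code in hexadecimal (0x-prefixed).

With 16384 levels over 5 V, one step is 305.18 µV.
(0.04420 − 0) / 0.000305176 = 144.835 LSBs.
So the output code is 144.
In hexadecimal (0x-prefixed): 0x90.

code 0x90 (decimal 144)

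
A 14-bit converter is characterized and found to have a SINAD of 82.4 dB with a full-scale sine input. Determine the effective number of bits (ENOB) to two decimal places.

13.40 bits

ENOB = (SINAD − 1.76) / 6.02 = (82.4 − 1.76)/6.02 = 13.395.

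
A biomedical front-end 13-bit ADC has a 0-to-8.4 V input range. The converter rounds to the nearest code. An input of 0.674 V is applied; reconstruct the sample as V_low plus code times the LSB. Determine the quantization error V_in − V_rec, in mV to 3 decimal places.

LSB = 8.4/2^13 = 1.025 mV.
(V_in − V_low)/LSB = (0.674 − 0)/0.00102539 = 657.3105 → code 657 (round).
Reconstructed: 0.67368164 V.
Difference: 0.000318359 V → 0.318 mV.

0.318 mV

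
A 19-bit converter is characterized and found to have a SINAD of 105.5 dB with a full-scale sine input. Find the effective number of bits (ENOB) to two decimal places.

17.23 bits

ENOB = (SINAD − 1.76) / 6.02 = (105.5 − 1.76)/6.02 = 17.233.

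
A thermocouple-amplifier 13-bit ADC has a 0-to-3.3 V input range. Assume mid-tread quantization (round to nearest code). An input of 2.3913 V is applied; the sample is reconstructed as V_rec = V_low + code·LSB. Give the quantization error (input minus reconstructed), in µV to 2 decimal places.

Step size: 3.3 V ÷ 2^13 = 402.83 µV.
(V_in − V_low)/LSB = (2.3913 − 0)/0.000402832 = 5936.2211 → code 5936 (round).
V_rec = 0 + 5936·0.000402832 = 2.3912109 V.
Difference: 8.90625e-05 V → 89.06 µV.

89.06 µV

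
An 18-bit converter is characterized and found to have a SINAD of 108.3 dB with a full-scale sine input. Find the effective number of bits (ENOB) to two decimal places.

17.70 bits

ENOB = (SINAD − 1.76) / 6.02 = (108.3 − 1.76)/6.02 = 17.698.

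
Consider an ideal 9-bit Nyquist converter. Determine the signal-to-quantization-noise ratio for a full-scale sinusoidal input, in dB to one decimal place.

55.9 dB

SNR ≈ 6.02·N + 1.76 dB = 6.02·9 + 1.76 = 55.94 dB.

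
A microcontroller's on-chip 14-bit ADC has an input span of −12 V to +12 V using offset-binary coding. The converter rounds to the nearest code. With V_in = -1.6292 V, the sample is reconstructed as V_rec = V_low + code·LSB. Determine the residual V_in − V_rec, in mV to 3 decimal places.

-0.294 mV

One LSB is 24 V / 16384 = 1.465 mV.
(V_in − V_low)/LSB = (-1.6292 − (−12))/0.00146484 = 7079.7995 → code 7080 (round).
V_rec = (−12) + 7080·0.00146484 = -1.6289062 V.
V_in − V_rec = -0.00029375 V = -0.294 mV.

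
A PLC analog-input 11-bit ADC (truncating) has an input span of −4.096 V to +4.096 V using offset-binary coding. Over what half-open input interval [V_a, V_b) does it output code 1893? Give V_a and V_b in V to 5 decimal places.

LSB = 8.192/2^11 = 4.000 mV.
V_a = V_low + 1893·LSB = 3.476 V; V_b = V_low + 1894·LSB = 3.48 V.

[3.47600 V, 3.48000 V)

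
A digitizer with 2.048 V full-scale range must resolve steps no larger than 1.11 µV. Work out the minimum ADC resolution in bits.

21 bits

Number of steps required ≥ 2.048 V / 1.11 µV = 1845045.05.
Need 2^N ≥ 1845045.05; 2^20 = 1048576, 2^21 = 2097152.
Minimum N = 21.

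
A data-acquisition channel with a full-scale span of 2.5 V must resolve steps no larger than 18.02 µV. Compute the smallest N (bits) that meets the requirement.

Number of steps required ≥ 2.5 V / 18.02 µV = 138734.74.
Need 2^N ≥ 138734.74; 2^17 = 131072, 2^18 = 262144.
Minimum N = 18.

18 bits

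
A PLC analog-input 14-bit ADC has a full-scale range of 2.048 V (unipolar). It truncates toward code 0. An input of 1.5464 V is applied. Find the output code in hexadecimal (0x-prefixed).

code 0x3053 (decimal 12371)

LSB = 2.048 V / 16384 = 125.00 µV.
(1.5464 − 0) / 0.000125 = 12371.200 LSBs.
So the output code is 12371.
In hexadecimal (0x-prefixed): 0x3053.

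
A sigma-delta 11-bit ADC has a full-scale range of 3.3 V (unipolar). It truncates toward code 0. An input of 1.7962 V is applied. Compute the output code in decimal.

code 1114

Full-scale span = 3.3 V; LSB = 3.3/2^11 = 1.611 mV.
Input sits at 1114.733 steps above V_low.
⌊·⌋(1114.733) = 1114.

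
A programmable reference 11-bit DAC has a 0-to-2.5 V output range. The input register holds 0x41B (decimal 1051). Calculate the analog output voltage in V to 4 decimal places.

LSB = 2.5 V / 2^11 = 1.221 mV.
Code 0x41B = 1051 decimal.
V_out = 0 + 1051 × 0.0012207 V = 1.28296 V.

1.2830 V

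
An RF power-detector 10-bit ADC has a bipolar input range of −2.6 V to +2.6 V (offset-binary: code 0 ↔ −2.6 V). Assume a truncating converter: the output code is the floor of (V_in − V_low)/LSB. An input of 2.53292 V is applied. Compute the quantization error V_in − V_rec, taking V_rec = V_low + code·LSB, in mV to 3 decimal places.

LSB = 5.2/2^10 = 5.078 mV.
(2.53292 − (−2.6))/0.00507813 = 1010.7904; ⌊·⌋ gives code 1010.
Reconstructed: 2.5289062 V.
Difference: 0.00401375 V → 4.014 mV.

4.014 mV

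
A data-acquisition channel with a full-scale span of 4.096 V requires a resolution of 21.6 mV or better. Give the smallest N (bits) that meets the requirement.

8 bits

Number of steps required ≥ 4.096 V / 21.6 mV = 189.63.
Need 2^N ≥ 189.63; 2^7 = 128, 2^8 = 256.
Minimum N = 8.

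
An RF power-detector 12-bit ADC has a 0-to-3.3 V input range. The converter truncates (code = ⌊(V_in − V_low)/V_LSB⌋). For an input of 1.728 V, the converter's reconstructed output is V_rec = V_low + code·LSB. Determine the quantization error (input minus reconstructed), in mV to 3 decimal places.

0.656 mV

LSB = 3.3/2^12 = 0.806 mV.
(V_in − V_low)/LSB = (1.728 − 0)/0.000805664 = 2144.8145 → code 2144 (floor).
Code 2144 maps back to 0 + 2144×0.000805664 V = 1.7273437 V.
Error = 1.728 − 1.7273437 = 0.00065625 V = 0.656 mV.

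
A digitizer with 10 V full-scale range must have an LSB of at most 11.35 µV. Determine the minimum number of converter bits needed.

20 bits

Number of steps required ≥ 10 V / 11.35 µV = 881057.27.
Need 2^N ≥ 881057.27; 2^19 = 524288, 2^20 = 1048576.
Minimum N = 20.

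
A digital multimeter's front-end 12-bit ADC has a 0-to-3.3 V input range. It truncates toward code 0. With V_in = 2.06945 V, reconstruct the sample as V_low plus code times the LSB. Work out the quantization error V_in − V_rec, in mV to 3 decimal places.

0.505 mV

Step size: 3.3 V ÷ 2^12 = 0.806 mV.
(V_in − V_low)/LSB = (2.06945 − 0)/0.000805664 = 2568.6264 → code 2568 (floor).
Reconstructed: 2.0689453 V.
V_in − V_rec = 0.000504688 V = 0.505 mV.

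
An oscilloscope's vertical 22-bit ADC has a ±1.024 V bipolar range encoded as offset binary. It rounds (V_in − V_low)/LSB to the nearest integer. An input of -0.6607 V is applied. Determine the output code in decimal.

code 744038

LSB = 2.048 V / 4194304 = 0.49 µV.
(-0.6607 − (−1.024)) / 4.88281e-07 = 744038.400 LSBs.
round(744038.400) = 744038.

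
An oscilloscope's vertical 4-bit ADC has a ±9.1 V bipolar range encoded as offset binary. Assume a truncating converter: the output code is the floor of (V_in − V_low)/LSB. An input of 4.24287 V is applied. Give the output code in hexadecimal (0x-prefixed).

Full-scale span = 18.2 V; LSB = 18.2/2^4 = 1.1375 V.
Input sits at 11.730 steps above V_low.
Floor → code 11.
In hexadecimal (0x-prefixed): 0xB.

code 0xB (decimal 11)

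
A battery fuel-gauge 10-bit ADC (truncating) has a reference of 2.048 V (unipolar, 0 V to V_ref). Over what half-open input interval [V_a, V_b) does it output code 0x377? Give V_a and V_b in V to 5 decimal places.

[1.77400 V, 1.77600 V)

LSB = 2.048/2^10 = 2.000 mV.
Code 0x377 = 887 decimal.
V_a = V_low + 887·LSB = 1.774 V; V_b = V_low + 888·LSB = 1.776 V.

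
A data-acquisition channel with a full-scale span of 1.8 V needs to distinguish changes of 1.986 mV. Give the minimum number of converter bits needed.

Number of steps required ≥ 1.8 V / 1.986 mV = 906.34.
Need 2^N ≥ 906.34; 2^9 = 512, 2^10 = 1024.
Minimum N = 10.

10 bits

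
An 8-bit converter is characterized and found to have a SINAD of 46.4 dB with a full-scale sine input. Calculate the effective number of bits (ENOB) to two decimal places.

ENOB = (SINAD − 1.76) / 6.02 = (46.4 − 1.76)/6.02 = 7.415.

7.42 bits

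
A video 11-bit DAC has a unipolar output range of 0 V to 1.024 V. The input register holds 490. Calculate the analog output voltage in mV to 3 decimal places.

LSB = 1.024 V / 2^11 = 0.500 mV.
V_out = 0 + 490 × 0.0005 V = 0.245 V.
= 245.000 mV.

245.000 mV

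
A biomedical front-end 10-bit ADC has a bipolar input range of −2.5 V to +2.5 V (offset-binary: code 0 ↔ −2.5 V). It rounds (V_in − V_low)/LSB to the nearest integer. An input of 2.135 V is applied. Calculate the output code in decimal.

With 1024 levels over 5 V, one step is 4.883 mV.
Input sits at 949.248 steps above V_low.
Round → code 949.

code 949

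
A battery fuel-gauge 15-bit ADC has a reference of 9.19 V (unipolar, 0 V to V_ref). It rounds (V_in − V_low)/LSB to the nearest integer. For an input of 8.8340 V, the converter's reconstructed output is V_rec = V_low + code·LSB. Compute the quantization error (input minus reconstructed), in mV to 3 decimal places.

Step size: 9.19 V ÷ 2^15 = 280.46 µV.
(8.8340 − 0)/0.000280457 = 31498.6411; round gives code 31499.
Reconstructed: 8.8341006 V.
Error = 8.8340 − 8.8341006 = -0.000100647 V = -0.101 mV.

-0.101 mV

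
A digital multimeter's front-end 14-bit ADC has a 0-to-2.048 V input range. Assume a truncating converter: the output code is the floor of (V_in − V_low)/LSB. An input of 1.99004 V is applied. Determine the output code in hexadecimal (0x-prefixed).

code 0x3E30 (decimal 15920)

LSB = 2.048 V / 16384 = 125.00 µV.
Input sits at 15920.320 steps above V_low.
⌊·⌋(15920.320) = 15920.
In hexadecimal (0x-prefixed): 0x3E30.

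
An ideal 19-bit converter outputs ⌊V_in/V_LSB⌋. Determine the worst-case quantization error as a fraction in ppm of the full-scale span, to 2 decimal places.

1.91 ppm

Truncating → worst-case error = 1 LSB = V_FS/2^19, so 1e+06/524288 = 1.90735 ppm of full scale.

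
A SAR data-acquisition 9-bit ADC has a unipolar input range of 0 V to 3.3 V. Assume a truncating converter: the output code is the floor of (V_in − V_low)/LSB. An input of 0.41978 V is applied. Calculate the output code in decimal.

With 512 levels over 3.3 V, one step is 6.445 mV.
(0.41978 − 0) / 0.00644531 = 65.130 LSBs.
So the output code is 65.

code 65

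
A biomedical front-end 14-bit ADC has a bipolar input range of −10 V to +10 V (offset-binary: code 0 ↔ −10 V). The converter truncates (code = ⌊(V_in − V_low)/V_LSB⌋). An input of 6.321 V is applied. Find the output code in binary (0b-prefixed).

LSB = 20 V / 16384 = 1.221 mV.
(V_in − V_low)/LSB = (6.321 − (−10)) / 0.0012207 = 13370.163.
⌊·⌋(13370.163) = 13370.
In binary (0b-prefixed): 0b11010000111010.

code 0b11010000111010 (decimal 13370)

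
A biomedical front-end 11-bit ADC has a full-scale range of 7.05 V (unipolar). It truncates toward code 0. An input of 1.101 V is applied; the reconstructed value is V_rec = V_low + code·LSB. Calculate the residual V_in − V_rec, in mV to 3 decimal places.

One LSB is 7.05 V / 2048 = 3.442 mV.
(V_in − V_low)/LSB = (1.101 − 0)/0.00344238 = 319.8366 → code 319 (floor).
V_rec = 0 + 319·0.00344238 = 1.0981201 V.
V_in − V_rec = 0.00287988 V = 2.880 mV.

2.880 mV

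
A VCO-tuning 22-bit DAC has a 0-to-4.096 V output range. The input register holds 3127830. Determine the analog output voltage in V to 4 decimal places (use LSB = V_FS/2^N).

3.0545 V

LSB = 4.096 V / 2^22 = 0.98 µV.
V_out = 0 + 3127830 × 9.76563e-07 V = 3.05452 V.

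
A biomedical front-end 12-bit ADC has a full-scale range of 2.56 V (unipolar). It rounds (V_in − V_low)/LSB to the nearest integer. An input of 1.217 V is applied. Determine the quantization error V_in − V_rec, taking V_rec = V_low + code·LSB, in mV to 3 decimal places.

LSB = 2.56/2^12 = 0.625 mV.
Scaled input = 1947.2000 LSBs, so code = 1947.
Reconstructed: 1.216875 V.
Error = 1.217 − 1.216875 = 0.000125 V = 0.125 mV.

0.125 mV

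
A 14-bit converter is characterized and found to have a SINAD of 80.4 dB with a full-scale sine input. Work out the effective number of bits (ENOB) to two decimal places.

13.06 bits

ENOB = (SINAD − 1.76) / 6.02 = (80.4 − 1.76)/6.02 = 13.063.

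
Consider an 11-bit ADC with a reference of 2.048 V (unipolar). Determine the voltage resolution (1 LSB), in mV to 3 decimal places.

1.000 mV

Full-scale span = 2.048 V.
LSB = 2.048 / 2^11 = 2.048 / 2048 = 0.001 V = 1.000 mV.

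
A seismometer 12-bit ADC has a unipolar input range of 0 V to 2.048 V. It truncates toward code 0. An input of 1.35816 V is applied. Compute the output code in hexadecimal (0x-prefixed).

code 0xA9C (decimal 2716)

With 4096 levels over 2.048 V, one step is 0.500 mV.
Input sits at 2716.320 steps above V_low.
Floor → code 2716.
In hexadecimal (0x-prefixed): 0xA9C.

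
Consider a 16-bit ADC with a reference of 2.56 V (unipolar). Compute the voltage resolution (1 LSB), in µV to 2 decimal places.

39.06 µV

Full-scale span = 2.56 V.
LSB = 2.56 / 2^16 = 2.56 / 65536 = 3.90625e-05 V = 39.06 µV.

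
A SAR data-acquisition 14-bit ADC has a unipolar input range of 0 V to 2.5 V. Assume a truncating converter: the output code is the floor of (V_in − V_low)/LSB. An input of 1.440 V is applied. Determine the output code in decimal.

Full-scale span = 2.5 V; LSB = 2.5/2^14 = 152.59 µV.
Input sits at 9437.184 steps above V_low.
So the output code is 9437.

code 9437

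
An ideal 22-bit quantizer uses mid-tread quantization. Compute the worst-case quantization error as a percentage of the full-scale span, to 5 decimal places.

Rounding → worst-case error = ½ LSB = V_FS/2^23, so 100/8388608 = 1.19209e-05 % of full scale.

0.00001 %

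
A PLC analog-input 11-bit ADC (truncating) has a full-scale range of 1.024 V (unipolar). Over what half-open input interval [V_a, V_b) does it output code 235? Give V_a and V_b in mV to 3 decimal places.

[117.500 mV, 118.000 mV)

LSB = 1.024/2^11 = 0.500 mV.
V_a = V_low + 235·LSB = 0.1175 V; V_b = V_low + 236·LSB = 0.118 V.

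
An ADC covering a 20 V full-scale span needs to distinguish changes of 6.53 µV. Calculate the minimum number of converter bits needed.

Number of steps required ≥ 20 V / 6.53 µV = 3062787.14.
Need 2^N ≥ 3062787.14; 2^21 = 2097152, 2^22 = 4194304.
Minimum N = 22.

22 bits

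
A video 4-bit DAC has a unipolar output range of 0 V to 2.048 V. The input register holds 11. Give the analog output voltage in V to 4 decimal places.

LSB = 2.048 V / 2^4 = 128.000 mV.
V_out = 0 + 11 × 0.128 V = 1.408 V.

1.4080 V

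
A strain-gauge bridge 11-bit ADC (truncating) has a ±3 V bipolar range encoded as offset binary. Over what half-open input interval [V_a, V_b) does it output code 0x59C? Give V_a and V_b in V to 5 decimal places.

LSB = 6/2^11 = 2.930 mV.
Code 0x59C = 1436 decimal.
V_a = V_low + 1436·LSB = 1.20703 V; V_b = V_low + 1437·LSB = 1.20996 V.

[1.20703 V, 1.20996 V)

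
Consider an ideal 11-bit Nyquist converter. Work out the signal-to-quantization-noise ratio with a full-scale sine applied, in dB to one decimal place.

68.0 dB

SNR ≈ 6.02·N + 1.76 dB = 6.02·11 + 1.76 = 67.98 dB.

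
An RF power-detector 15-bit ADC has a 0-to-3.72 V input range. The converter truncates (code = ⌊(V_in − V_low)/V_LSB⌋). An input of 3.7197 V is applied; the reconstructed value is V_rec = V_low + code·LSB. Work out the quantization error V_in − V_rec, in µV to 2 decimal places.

40.58 µV

LSB = 3.72/2^15 = 113.53 µV.
(V_in − V_low)/LSB = (3.7197 − 0)/0.000113525 = 32765.3574 → code 32765 (floor).
Code 32765 maps back to 0 + 32765×0.000113525 V = 3.7196594 V.
Difference: 4.05762e-05 V → 40.58 µV.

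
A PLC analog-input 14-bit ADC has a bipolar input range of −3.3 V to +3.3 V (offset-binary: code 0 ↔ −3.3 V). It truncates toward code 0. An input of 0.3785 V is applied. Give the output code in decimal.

Full-scale span = 6.6 V; LSB = 6.6/2^14 = 402.83 µV.
(0.3785 − (−3.3)) / 0.000402832 = 9131.598 LSBs.
So the output code is 9131.

code 9131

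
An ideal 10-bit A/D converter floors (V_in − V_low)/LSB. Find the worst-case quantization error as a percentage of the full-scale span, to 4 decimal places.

0.0977 %

Truncating → worst-case error = 1 LSB = V_FS/2^10, so 100/1024 = 0.0976562 % of full scale.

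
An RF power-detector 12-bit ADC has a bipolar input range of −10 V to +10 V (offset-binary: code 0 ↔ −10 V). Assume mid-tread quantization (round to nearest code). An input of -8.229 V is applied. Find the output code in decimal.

With 4096 levels over 20 V, one step is 4.883 mV.
(-8.229 − (−10)) / 0.00488281 = 362.701 LSBs.
So the output code is 363.

code 363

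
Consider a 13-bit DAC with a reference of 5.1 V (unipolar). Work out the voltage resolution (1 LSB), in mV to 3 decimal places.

0.623 mV

Full-scale span = 5.1 V.
LSB = 5.1 / 2^13 = 5.1 / 8192 = 0.000622559 V = 0.623 mV.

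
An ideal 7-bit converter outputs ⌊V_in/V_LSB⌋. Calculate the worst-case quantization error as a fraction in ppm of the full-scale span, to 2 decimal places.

7812.50 ppm

Truncating → worst-case error = 1 LSB = V_FS/2^7, so 1e+06/128 = 7812.5 ppm of full scale.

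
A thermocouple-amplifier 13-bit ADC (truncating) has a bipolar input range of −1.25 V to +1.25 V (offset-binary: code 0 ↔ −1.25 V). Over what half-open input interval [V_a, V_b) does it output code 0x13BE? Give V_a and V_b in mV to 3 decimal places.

LSB = 2.5/2^13 = 305.18 µV.
Code 0x13BE = 5054 decimal.
V_a = V_low + 5054·LSB = 0.292358 V; V_b = V_low + 5055·LSB = 0.292664 V.

[292.358 mV, 292.664 mV)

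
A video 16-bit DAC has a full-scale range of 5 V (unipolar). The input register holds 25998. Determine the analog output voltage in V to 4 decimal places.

LSB = 5 V / 2^16 = 76.29 µV.
V_out = 0 + 25998 × 7.62939e-05 V = 1.98349 V.

1.9835 V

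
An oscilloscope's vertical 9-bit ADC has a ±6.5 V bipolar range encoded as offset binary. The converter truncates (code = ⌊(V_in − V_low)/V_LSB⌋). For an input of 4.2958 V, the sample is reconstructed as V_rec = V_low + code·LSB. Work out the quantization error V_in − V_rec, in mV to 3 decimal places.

LSB = 13/2^9 = 25.391 mV.
Scaled input = 425.1884 LSBs, so code = 425.
Code 425 maps back to (−6.5) + 425×0.0253906 V = 4.2910156 V.
V_in − V_rec = 0.00478438 V = 4.784 mV.

4.784 mV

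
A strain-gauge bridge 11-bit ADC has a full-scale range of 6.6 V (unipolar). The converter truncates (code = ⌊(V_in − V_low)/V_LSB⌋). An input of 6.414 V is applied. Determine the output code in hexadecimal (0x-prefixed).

Full-scale span = 6.6 V; LSB = 6.6/2^11 = 3.223 mV.
(V_in − V_low)/LSB = (6.414 − 0) / 0.00322266 = 1990.284.
Floor → code 1990.
In hexadecimal (0x-prefixed): 0x7C6.

code 0x7C6 (decimal 1990)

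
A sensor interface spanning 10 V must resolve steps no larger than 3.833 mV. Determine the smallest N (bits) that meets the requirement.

12 bits

Number of steps required ≥ 10 V / 3.833 mV = 2608.92.
Need 2^N ≥ 2608.92; 2^11 = 2048, 2^12 = 4096.
Minimum N = 12.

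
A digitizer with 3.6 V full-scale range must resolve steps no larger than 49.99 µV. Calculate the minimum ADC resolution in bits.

Number of steps required ≥ 3.6 V / 49.99 µV = 72014.40.
Need 2^N ≥ 72014.40; 2^16 = 65536, 2^17 = 131072.
Minimum N = 17.

17 bits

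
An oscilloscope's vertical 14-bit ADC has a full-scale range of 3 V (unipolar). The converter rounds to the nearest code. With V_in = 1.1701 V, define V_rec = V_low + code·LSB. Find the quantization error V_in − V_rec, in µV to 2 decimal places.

56.05 µV

LSB = 3/2^14 = 183.11 µV.
(V_in − V_low)/LSB = (1.1701 − 0)/0.000183105 = 6390.3061 → code 6390 (round).
Reconstructed: 1.1700439 V.
Error = 1.1701 − 1.1700439 = 5.60547e-05 V = 56.05 µV.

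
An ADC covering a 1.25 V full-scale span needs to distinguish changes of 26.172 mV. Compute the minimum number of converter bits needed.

6 bits

Number of steps required ≥ 1.25 V / 26.172 mV = 47.76.
Need 2^N ≥ 47.76; 2^5 = 32, 2^6 = 64.
Minimum N = 6.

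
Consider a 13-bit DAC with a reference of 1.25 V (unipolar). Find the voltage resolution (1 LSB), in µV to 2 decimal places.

152.59 µV

Full-scale span = 1.25 V.
LSB = 1.25 / 2^13 = 1.25 / 8192 = 0.000152588 V = 152.59 µV.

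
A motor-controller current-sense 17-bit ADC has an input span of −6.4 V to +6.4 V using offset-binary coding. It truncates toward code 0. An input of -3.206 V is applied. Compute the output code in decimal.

With 131072 levels over 12.8 V, one step is 97.66 µV.
Input sits at 32706.560 steps above V_low.
So the output code is 32706.

code 32706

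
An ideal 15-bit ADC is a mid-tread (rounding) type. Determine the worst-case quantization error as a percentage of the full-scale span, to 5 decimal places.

Rounding → worst-case error = ½ LSB = V_FS/2^16, so 100/65536 = 0.00152588 % of full scale.

0.00153 %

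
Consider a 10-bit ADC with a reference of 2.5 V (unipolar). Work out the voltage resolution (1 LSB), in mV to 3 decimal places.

Full-scale span = 2.5 V.
LSB = 2.5 / 2^10 = 2.5 / 1024 = 0.00244141 V = 2.441 mV.

2.441 mV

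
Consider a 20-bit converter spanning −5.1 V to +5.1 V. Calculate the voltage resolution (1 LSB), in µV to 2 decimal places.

9.73 µV

Full-scale span = 10.2 V.
LSB = 10.2 / 2^20 = 10.2 / 1048576 = 9.72748e-06 V = 9.73 µV.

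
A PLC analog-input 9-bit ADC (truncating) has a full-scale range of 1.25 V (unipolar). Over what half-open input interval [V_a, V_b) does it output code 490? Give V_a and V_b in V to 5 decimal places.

[1.19629 V, 1.19873 V)

LSB = 1.25/2^9 = 2.441 mV.
V_a = V_low + 490·LSB = 1.19629 V; V_b = V_low + 491·LSB = 1.19873 V.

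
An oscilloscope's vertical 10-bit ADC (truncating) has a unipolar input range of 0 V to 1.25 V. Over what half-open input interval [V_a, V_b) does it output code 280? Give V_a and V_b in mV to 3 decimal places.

LSB = 1.25/2^10 = 1.221 mV.
V_a = V_low + 280·LSB = 0.341797 V; V_b = V_low + 281·LSB = 0.343018 V.

[341.797 mV, 343.018 mV)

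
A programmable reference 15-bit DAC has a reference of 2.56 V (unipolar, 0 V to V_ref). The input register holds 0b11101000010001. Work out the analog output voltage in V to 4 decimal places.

1.1613 V

LSB = 2.56 V / 2^15 = 78.12 µV.
Code 0b11101000010001 = 14865 decimal.
V_out = 0 + 14865 × 7.8125e-05 V = 1.16133 V.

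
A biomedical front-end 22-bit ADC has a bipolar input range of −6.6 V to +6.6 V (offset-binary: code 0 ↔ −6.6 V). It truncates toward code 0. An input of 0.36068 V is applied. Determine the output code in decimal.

With 4194304 levels over 13.2 V, one step is 3.15 µV.
(0.36068 − (−6.6)) / 3.14713e-06 = 2211758.179 LSBs.
Floor → code 2211758.

code 2211758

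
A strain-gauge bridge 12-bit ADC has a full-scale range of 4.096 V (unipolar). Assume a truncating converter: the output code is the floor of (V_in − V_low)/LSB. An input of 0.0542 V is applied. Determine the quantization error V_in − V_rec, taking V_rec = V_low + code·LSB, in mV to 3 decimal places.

One LSB is 4.096 V / 4096 = 1.000 mV.
(0.0542 − 0)/0.001 = 54.2000; ⌊·⌋ gives code 54.
V_rec = 0 + 54·0.001 = 0.054 V.
Difference: 0.0002 V → 0.200 mV.

0.200 mV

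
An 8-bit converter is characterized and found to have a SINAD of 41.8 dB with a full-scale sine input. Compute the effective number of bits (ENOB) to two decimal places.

6.65 bits

ENOB = (SINAD − 1.76) / 6.02 = (41.8 − 1.76)/6.02 = 6.651.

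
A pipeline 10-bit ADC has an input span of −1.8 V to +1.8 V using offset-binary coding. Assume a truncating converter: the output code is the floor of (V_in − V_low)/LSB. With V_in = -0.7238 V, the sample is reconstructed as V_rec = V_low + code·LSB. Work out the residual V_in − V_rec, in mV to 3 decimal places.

0.419 mV

One LSB is 3.6 V / 1024 = 3.516 mV.
(V_in − V_low)/LSB = (-0.7238 − (−1.8))/0.00351563 = 306.1191 → code 306 (floor).
Code 306 maps back to (−1.8) + 306×0.00351563 V = -0.72421875 V.
Difference: 0.00041875 V → 0.419 mV.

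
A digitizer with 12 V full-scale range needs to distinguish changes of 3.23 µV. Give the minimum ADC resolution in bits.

22 bits

Number of steps required ≥ 12 V / 3.23 µV = 3715170.28.
Need 2^N ≥ 3715170.28; 2^21 = 2097152, 2^22 = 4194304.
Minimum N = 22.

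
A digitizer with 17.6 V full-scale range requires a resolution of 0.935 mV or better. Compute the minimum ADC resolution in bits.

Number of steps required ≥ 17.6 V / 0.935 mV = 18823.53.
Need 2^N ≥ 18823.53; 2^14 = 16384, 2^15 = 32768.
Minimum N = 15.

15 bits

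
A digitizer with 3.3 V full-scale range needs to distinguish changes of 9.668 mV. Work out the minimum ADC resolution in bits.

Number of steps required ≥ 3.3 V / 9.668 mV = 341.33.
Need 2^N ≥ 341.33; 2^8 = 256, 2^9 = 512.
Minimum N = 9.

9 bits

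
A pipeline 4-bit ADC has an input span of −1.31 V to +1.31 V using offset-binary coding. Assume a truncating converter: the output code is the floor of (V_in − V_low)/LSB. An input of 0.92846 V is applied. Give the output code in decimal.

code 13

Full-scale span = 2.62 V; LSB = 2.62/2^4 = 163.750 mV.
(V_in − V_low)/LSB = (0.92846 − (−1.31)) / 0.16375 = 13.670.
⌊·⌋(13.670) = 13.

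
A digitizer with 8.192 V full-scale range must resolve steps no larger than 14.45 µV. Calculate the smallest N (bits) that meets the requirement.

Number of steps required ≥ 8.192 V / 14.45 µV = 566920.42.
Need 2^N ≥ 566920.42; 2^19 = 524288, 2^20 = 1048576.
Minimum N = 20.

20 bits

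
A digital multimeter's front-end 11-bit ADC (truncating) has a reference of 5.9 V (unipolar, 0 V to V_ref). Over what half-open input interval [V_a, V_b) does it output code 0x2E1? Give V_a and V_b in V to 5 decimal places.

[2.12319 V, 2.12607 V)

LSB = 5.9/2^11 = 2.881 mV.
Code 0x2E1 = 737 decimal.
V_a = V_low + 737·LSB = 2.12319 V; V_b = V_low + 738·LSB = 2.12607 V.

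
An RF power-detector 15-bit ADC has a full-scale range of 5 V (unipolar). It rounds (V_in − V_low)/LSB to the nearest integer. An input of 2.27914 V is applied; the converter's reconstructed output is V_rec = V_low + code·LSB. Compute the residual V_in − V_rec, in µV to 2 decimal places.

-65.32 µV

LSB = 5/2^15 = 152.59 µV.
Scaled input = 14936.5719 LSBs, so code = 14937.
Reconstructed: 2.2792053 V.
V_in − V_rec = -6.53223e-05 V = -65.32 µV.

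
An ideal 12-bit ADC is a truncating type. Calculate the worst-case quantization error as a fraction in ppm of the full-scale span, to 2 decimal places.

Truncating → worst-case error = 1 LSB = V_FS/2^12, so 1e+06/4096 = 244.141 ppm of full scale.

244.14 ppm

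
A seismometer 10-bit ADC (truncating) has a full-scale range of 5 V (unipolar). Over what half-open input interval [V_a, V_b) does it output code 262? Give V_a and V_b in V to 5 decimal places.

LSB = 5/2^10 = 4.883 mV.
V_a = V_low + 262·LSB = 1.2793 V; V_b = V_low + 263·LSB = 1.28418 V.

[1.27930 V, 1.28418 V)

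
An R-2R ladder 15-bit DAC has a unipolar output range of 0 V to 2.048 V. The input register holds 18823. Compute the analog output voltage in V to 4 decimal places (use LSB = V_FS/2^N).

1.1764 V

LSB = 2.048 V / 2^15 = 62.50 µV.
V_out = 0 + 18823 × 6.25e-05 V = 1.17644 V.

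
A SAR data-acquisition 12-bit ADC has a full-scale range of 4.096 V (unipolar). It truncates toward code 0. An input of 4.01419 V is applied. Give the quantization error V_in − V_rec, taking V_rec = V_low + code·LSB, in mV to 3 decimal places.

0.190 mV

Step size: 4.096 V ÷ 2^12 = 1.000 mV.
(4.01419 − 0)/0.001 = 4014.1900; ⌊·⌋ gives code 4014.
Code 4014 maps back to 0 + 4014×0.001 V = 4.014 V.
Error = 4.01419 − 4.014 = 0.00019 V = 0.190 mV.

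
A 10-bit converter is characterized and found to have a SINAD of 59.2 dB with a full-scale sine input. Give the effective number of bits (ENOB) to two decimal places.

ENOB = (SINAD − 1.76) / 6.02 = (59.2 − 1.76)/6.02 = 9.542.

9.54 bits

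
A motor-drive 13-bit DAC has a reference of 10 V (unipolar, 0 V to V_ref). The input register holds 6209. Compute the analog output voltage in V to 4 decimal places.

7.5793 V

LSB = 10 V / 2^13 = 1.221 mV.
V_out = 0 + 6209 × 0.0012207 V = 7.57935 V.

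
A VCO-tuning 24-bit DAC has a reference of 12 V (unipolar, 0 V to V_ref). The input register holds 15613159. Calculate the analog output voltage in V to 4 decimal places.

LSB = 12 V / 2^24 = 0.72 µV.
V_out = 0 + 15613159 × 7.15256e-07 V = 11.1674 V.

11.1674 V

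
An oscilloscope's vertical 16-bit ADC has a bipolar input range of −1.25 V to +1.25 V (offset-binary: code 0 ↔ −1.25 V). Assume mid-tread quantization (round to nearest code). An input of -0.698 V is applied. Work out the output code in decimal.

code 14470

Full-scale span = 2.5 V; LSB = 2.5/2^16 = 38.15 µV.
Input sits at 14470.349 steps above V_low.
Round → code 14470.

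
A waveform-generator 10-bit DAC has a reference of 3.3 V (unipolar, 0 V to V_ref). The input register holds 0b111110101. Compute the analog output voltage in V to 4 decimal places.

1.6146 V

LSB = 3.3 V / 2^10 = 3.223 mV.
Code 0b111110101 = 501 decimal.
V_out = 0 + 501 × 0.00322266 V = 1.61455 V.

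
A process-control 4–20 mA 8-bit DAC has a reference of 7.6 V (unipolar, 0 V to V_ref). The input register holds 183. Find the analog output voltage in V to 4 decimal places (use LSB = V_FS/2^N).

5.4328 V

LSB = 7.6 V / 2^8 = 29.688 mV.
V_out = 0 + 183 × 0.0296875 V = 5.43281 V.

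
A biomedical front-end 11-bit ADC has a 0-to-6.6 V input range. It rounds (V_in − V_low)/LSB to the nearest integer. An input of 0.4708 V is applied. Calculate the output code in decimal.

code 146

Full-scale span = 6.6 V; LSB = 6.6/2^11 = 3.223 mV.
Input sits at 146.091 steps above V_low.
So the output code is 146.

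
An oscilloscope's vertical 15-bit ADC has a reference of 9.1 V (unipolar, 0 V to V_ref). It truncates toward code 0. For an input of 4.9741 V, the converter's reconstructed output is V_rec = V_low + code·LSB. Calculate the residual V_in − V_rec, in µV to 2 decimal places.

One LSB is 9.1 V / 32768 = 277.71 µV.
Scaled input = 17911.1328 LSBs, so code = 17911.
V_rec = 0 + 17911·0.00027771 = 4.9740631 V.
Difference: 3.68896e-05 V → 36.89 µV.

36.89 µV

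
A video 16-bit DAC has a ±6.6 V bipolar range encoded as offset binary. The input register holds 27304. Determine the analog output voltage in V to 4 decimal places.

-1.1005 V

LSB = 13.2 V / 2^16 = 201.42 µV.
V_out = (−6.6) + 27304 × 0.000201416 V = -1.10054 V.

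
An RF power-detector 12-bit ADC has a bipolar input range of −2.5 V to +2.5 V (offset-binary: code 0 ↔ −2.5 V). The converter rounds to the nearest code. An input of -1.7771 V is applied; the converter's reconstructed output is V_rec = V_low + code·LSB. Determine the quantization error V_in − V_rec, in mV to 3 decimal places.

One LSB is 5 V / 4096 = 1.221 mV.
(V_in − V_low)/LSB = (-1.7771 − (−2.5))/0.0012207 = 592.1997 → code 592 (round).
V_rec = (−2.5) + 592·0.0012207 = -1.7773438 V.
Difference: 0.00024375 V → 0.244 mV.

0.244 mV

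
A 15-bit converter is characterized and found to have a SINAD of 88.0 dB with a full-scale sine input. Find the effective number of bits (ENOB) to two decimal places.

14.33 bits

ENOB = (SINAD − 1.76) / 6.02 = (88.0 − 1.76)/6.02 = 14.326.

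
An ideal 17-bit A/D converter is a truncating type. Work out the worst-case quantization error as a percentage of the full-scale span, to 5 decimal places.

Truncating → worst-case error = 1 LSB = V_FS/2^17, so 100/131072 = 0.000762939 % of full scale.

0.00076 %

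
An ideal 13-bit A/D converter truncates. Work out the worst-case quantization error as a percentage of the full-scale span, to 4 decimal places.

Truncating → worst-case error = 1 LSB = V_FS/2^13, so 100/8192 = 0.012207 % of full scale.

0.0122 %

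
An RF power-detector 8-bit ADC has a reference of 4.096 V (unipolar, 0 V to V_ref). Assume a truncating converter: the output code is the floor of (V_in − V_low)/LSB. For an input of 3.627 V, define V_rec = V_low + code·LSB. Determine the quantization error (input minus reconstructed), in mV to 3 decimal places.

Step size: 4.096 V ÷ 2^8 = 16.000 mV.
Scaled input = 226.6875 LSBs, so code = 226.
V_rec = 0 + 226·0.016 = 3.616 V.
Difference: 0.011 V → 11.000 mV.

11.000 mV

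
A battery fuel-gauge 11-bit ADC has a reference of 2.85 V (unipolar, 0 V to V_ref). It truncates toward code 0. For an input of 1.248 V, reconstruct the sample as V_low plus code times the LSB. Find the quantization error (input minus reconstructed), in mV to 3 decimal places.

1.125 mV

LSB = 2.85/2^11 = 1.392 mV.
(1.248 − 0)/0.0013916 = 896.8084; ⌊·⌋ gives code 896.
Reconstructed: 1.246875 V.
Error = 1.248 − 1.246875 = 0.001125 V = 1.125 mV.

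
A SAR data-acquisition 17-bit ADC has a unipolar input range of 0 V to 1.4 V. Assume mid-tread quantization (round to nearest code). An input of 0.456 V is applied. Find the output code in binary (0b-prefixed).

Full-scale span = 1.4 V; LSB = 1.4/2^17 = 10.68 µV.
(0.456 − 0) / 1.06812e-05 = 42692.023 LSBs.
So the output code is 42692.
In binary (0b-prefixed): 0b1010011011000100.

code 0b1010011011000100 (decimal 42692)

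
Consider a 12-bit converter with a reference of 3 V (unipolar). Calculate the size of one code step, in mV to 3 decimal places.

Full-scale span = 3 V.
LSB = 3 / 2^12 = 3 / 4096 = 0.000732422 V = 0.732 mV.

0.732 mV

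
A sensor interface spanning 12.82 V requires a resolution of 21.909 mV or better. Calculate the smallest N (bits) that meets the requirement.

10 bits

Number of steps required ≥ 12.82 V / 21.909 mV = 585.15.
Need 2^N ≥ 585.15; 2^9 = 512, 2^10 = 1024.
Minimum N = 10.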